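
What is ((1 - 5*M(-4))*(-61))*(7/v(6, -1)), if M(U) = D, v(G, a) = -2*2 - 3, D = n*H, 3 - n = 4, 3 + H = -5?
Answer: -2379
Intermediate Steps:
H = -8 (H = -3 - 5 = -8)
n = -1 (n = 3 - 1*4 = 3 - 4 = -1)
D = 8 (D = -1*(-8) = 8)
v(G, a) = -7 (v(G, a) = -4 - 3 = -7)
M(U) = 8
((1 - 5*M(-4))*(-61))*(7/v(6, -1)) = ((1 - 5*8)*(-61))*(7/(-7)) = ((1 - 40)*(-61))*(7*(-⅐)) = -39*(-61)*(-1) = 2379*(-1) = -2379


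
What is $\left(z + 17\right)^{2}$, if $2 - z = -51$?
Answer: $4900$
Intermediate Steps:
$z = 53$ ($z = 2 - -51 = 2 + 51 = 53$)
$\left(z + 17\right)^{2} = \left(53 + 17\right)^{2} = 70^{2} = 4900$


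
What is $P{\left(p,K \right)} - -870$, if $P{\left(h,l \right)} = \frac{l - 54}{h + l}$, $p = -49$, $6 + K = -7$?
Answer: $\frac{54007}{62} \approx 871.08$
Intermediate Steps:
$K = -13$ ($K = -6 - 7 = -13$)
$P{\left(h,l \right)} = \frac{-54 + l}{h + l}$
$P{\left(p,K \right)} - -870 = \frac{-54 - 13}{-49 - 13} - -870 = \frac{1}{-62} \left(-67\right) + 870 = \left(- \frac{1}{62}\right) \left(-67\right) + 870 = \frac{67}{62} + 870 = \frac{54007}{62}$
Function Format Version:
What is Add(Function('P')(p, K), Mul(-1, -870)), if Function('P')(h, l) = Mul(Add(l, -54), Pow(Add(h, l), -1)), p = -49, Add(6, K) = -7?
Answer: Rational(54007, 62) ≈ 871.08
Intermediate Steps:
K = -13 (K = Add(-6, -7) = -13)
Function('P')(h, l) = Mul(Pow(Add(h, l), -1), Add(-54, l)) (Function('P')(h, l) = Mul(Add(-54, l), Pow(Add(h, l), -1)) = Mul(Pow(Add(h, l), -1), Add(-54, l)))
Add(Function('P')(p, K), Mul(-1, -870)) = Add(Mul(Pow(Add(-49, -13), -1), Add(-54, -13)), Mul(-1, -870)) = Add(Mul(Pow(-62, -1), -67), 870) = Add(Mul(Rational(-1, 62), -67), 870) = Add(Rational(67, 62), 870) = Rational(54007, 62)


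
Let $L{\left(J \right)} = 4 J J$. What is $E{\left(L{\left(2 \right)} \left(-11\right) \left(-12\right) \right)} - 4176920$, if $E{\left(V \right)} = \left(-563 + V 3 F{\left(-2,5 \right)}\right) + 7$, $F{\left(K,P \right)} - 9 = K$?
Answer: $-4133124$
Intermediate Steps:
$F{\left(K,P \right)} = 9 + K$
$L{\left(J \right)} = 4 J^{2}$
$E{\left(V \right)} = -556 + 21 V$ ($E{\left(V \right)} = \left(-563 + V 3 \left(9 - 2\right)\right) + 7 = \left(-563 + 3 V 7\right) + 7 = \left(-563 + 21 V\right) + 7 = -556 + 21 V$)
$E{\left(L{\left(2 \right)} \left(-11\right) \left(-12\right) \right)} - 4176920 = \left(-556 + 21 \cdot 4 \cdot 2^{2} \left(-11\right) \left(-12\right)\right) - 4176920 = \left(-556 + 21 \cdot 4 \cdot 4 \left(-11\right) \left(-12\right)\right) - 4176920 = \left(-556 + 21 \cdot 16 \left(-11\right) \left(-12\right)\right) - 4176920 = \left(-556 + 21 \left(\left(-176\right) \left(-12\right)\right)\right) - 4176920 = \left(-556 + 21 \cdot 2112\right) - 4176920 = \left(-556 + 44352\right) - 4176920 = 43796 - 4176920 = -4133124$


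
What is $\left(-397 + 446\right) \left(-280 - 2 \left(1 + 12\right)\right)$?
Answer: $-14994$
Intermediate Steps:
$\left(-397 + 446\right) \left(-280 - 2 \left(1 + 12\right)\right) = 49 \left(-280 - 26\right) = 49 \left(-306\right) = -14994$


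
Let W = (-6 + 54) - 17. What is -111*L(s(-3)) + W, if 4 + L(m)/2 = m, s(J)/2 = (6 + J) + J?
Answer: 919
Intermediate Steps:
W = 31 (W = 48 - 17 = 31)
s(J) = 12 + 4*J (s(J) = 2*((6 + J) + J) = 2*(6 + 2*J) = 12 + 4*J)
L(m) = -8 + 2*m
-111*L(s(-3)) + W = -111*(-8 + 2*(12 + 4*(-3))) + 31 = -111*(-8 + 2*(12 - 12)) + 31 = -111*(-8 + 2*0) + 31 = -111*(-8 + 0) + 31 = -111*(-8) + 31 = 888 + 31 = 919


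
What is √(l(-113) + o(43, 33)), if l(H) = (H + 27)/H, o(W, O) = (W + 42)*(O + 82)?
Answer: √124826693/113 ≈ 98.872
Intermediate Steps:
o(W, O) = (42 + W)*(82 + O)
l(H) = (27 + H)/H
√(l(-113) + o(43, 33)) = √((27 - 113)/(-113) + (3444 + 42*33 + 82*43 + 33*43)) = √(-1/113*(-86) + (3444 + 1386 + 3526 + 1419)) = √(86/113 + 9775) = √(1104661/113) = √124826693/113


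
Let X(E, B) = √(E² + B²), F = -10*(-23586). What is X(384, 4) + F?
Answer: 235860 + 4*√9217 ≈ 2.3624e+5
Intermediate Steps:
F = 235860
X(E, B) = √(B² + E²)
X(384, 4) + F = √(4² + 384²) + 235860 = √(16 + 147456) + 235860 = √147472 + 235860 = 4*√9217 + 235860 = 235860 + 4*√9217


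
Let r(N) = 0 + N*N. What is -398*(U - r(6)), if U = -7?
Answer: 17114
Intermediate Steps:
r(N) = N² (r(N) = 0 + N² = N²)
-398*(U - r(6)) = -398*(-7 - 1*6²) = -398*(-7 - 1*36) = -398*(-7 - 36) = -398*(-43) = 17114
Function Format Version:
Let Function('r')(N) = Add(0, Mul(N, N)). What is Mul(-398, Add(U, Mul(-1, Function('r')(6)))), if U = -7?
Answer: 17114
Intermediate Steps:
Function('r')(N) = Pow(N, 2) (Function('r')(N) = Add(0, Pow(N, 2)) = Pow(N, 2))
Mul(-398, Add(U, Mul(-1, Function('r')(6)))) = Mul(-398, Add(-7, Mul(-1, Pow(6, 2)))) = Mul(-398, Add(-7, Mul(-1, 36))) = Mul(-398, Add(-7, -36)) = Mul(-398, -43) = 17114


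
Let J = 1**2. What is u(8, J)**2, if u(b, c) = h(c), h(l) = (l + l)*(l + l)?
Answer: 16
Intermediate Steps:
J = 1
h(l) = 4*l**2 (h(l) = (2*l)*(2*l) = 4*l**2)
u(b, c) = 4*c**2
u(8, J)**2 = (4*1**2)**2 = (4*1)**2 = 4**2 = 16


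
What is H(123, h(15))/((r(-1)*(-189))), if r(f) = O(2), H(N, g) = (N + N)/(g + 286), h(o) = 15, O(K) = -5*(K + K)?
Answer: 41/189630 ≈ 0.00021621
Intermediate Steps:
O(K) = -10*K
H(N, g) = 2*N/(286 + g) (H(N, g) = (2*N)/(286 + g) = 2*N/(286 + g))
r(f) = -20 (r(f) = -10*2 = -20)
H(123, h(15))/((r(-1)*(-189))) = (2*123/(286 + 15))/((-20*(-189))) = (2*123/301)/3780 = (2*123*(1/301))*(1/3780) = (246/301)*(1/3780) = 41/189630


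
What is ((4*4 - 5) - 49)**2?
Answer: 1444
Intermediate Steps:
((4*4 - 5) - 49)**2 = ((16 - 5) - 49)**2 = (11 - 49)**2 = (-38)**2 = 1444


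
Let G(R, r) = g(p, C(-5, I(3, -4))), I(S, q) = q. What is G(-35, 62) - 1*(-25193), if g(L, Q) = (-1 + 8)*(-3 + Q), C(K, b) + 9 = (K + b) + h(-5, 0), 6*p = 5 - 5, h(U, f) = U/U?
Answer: 25053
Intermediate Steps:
h(U, f) = 1
p = 0 (p = (5 - 5)/6 = (⅙)*0 = 0)
C(K, b) = -8 + K + b (C(K, b) = -9 + ((K + b) + 1) = -9 + (1 + K + b) = -8 + K + b)
g(L, Q) = -21 + 7*Q (g(L, Q) = 7*(-3 + Q) = -21 + 7*Q)
G(R, r) = -140 (G(R, r) = -21 + 7*(-8 - 5 - 4) = -21 + 7*(-17) = -21 - 119 = -140)
G(-35, 62) - 1*(-25193) = -140 - 1*(-25193) = -140 + 25193 = 25053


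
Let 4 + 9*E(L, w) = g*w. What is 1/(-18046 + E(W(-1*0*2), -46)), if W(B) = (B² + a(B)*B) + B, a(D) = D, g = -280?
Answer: -3/49846 ≈ -6.0185e-5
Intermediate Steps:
W(B) = B + 2*B² (W(B) = (B² + B*B) + B = (B² + B²) + B = 2*B² + B = B + 2*B²)
E(L, w) = -4/9 - 280*w/9 (E(L, w) = -4/9 + (-280*w)/9 = -4/9 - 280*w/9)
1/(-18046 + E(W(-1*0*2), -46)) = 1/(-18046 + (-4/9 - 280/9*(-46))) = 1/(-18046 + (-4/9 + 12880/9)) = 1/(-18046 + 4292/3) = 1/(-49846/3) = -3/49846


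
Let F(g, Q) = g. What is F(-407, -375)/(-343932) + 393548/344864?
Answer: 8468381899/7413110328 ≈ 1.1424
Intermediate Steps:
F(-407, -375)/(-343932) + 393548/344864 = -407/(-343932) + 393548/344864 = -407*(-1/343932) + 393548*(1/344864) = 407/343932 + 98387/86216 = 8468381899/7413110328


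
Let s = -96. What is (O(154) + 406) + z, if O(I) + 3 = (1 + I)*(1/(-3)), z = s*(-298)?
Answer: 86878/3 ≈ 28959.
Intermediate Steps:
z = 28608 (z = -96*(-298) = 28608)
O(I) = -10/3 - I/3 (O(I) = -3 + (1 + I)*(1/(-3)) = -3 + (1 + I)*(1*(-1/3)) = -3 + (1 + I)*(-1/3) = -3 + (-1/3 - I/3) = -10/3 - I/3)
(O(154) + 406) + z = ((-10/3 - 1/3*154) + 406) + 28608 = ((-10/3 - 154/3) + 406) + 28608 = (-164/3 + 406) + 28608 = 1054/3 + 28608 = 86878/3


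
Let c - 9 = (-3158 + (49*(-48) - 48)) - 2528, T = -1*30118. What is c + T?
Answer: -38195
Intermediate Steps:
T = -30118
c = -8077 (c = 9 + ((-3158 + (49*(-48) - 48)) - 2528) = 9 + ((-3158 + (-2352 - 48)) - 2528) = 9 + ((-3158 - 2400) - 2528) = 9 + (-5558 - 2528) = 9 - 8086 = -8077)
c + T = -8077 - 30118 = -38195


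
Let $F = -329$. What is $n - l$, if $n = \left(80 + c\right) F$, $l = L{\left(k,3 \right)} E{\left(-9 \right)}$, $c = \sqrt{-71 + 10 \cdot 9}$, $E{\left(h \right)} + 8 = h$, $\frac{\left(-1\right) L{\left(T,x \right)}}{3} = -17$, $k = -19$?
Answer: $-25453 - 329 \sqrt{19} \approx -26887.0$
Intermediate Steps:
$L{\left(T,x \right)} = 51$ ($L{\left(T,x \right)} = \left(-3\right) \left(-17\right) = 51$)
$E{\left(h \right)} = -8 + h$
$c = \sqrt{19}$ ($c = \sqrt{-71 + 90} = \sqrt{19} \approx 4.3589$)
$l = -867$ ($l = 51 \left(-8 - 9\right) = 51 \left(-17\right) = -867$)
$n = -26320 - 329 \sqrt{19}$ ($n = \left(80 + \sqrt{19}\right) \left(-329\right) = -26320 - 329 \sqrt{19} \approx -27754.0$)
$n - l = \left(-26320 - 329 \sqrt{19}\right) - -867 = \left(-26320 - 329 \sqrt{19}\right) + 867 = -25453 - 329 \sqrt{19}$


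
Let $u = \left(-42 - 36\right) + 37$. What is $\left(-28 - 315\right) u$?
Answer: $14063$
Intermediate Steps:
$u = -41$ ($u = -78 + 37 = -41$)
$\left(-28 - 315\right) u = \left(-28 - 315\right) \left(-41\right) = \left(-343\right) \left(-41\right) = 14063$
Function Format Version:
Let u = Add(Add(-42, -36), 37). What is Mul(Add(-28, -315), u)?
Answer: 14063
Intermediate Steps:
u = -41 (u = Add(-78, 37) = -41)
Mul(Add(-28, -315), u) = Mul(Add(-28, -315), -41) = Mul(-343, -41) = 14063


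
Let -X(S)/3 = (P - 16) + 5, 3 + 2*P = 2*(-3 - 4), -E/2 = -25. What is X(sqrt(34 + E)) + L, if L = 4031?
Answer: 8179/2 ≈ 4089.5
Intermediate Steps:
E = 50 (E = -2*(-25) = 50)
P = -17/2 (P = -3/2 + (2*(-3 - 4))/2 = -3/2 + (2*(-7))/2 = -3/2 + (1/2)*(-14) = -3/2 - 7 = -17/2 ≈ -8.5000)
X(S) = 117/2 (X(S) = -3*((-17/2 - 16) + 5) = -3*(-49/2 + 5) = -3*(-39/2) = 117/2)
X(sqrt(34 + E)) + L = 117/2 + 4031 = 8179/2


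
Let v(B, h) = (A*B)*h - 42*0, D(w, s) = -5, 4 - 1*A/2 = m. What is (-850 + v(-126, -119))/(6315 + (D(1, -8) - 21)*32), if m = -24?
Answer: 838814/5483 ≈ 152.98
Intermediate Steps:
A = 56 (A = 8 - 2*(-24) = 8 + 48 = 56)
v(B, h) = 56*B*h (v(B, h) = (56*B)*h - 42*0 = 56*B*h + 0 = 56*B*h)
(-850 + v(-126, -119))/(6315 + (D(1, -8) - 21)*32) = (-850 + 56*(-126)*(-119))/(6315 + (-5 - 21)*32) = (-850 + 839664)/(6315 - 26*32) = 838814/(6315 - 832) = 838814/5483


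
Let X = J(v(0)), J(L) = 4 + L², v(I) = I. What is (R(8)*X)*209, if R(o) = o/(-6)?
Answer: -3344/3 ≈ -1114.7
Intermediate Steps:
X = 4 (X = 4 + 0² = 4 + 0 = 4)
R(o) = -o/6 (R(o) = o*(-⅙) = -o/6)
(R(8)*X)*209 = (-⅙*8*4)*209 = -4/3*4*209 = -16/3*209 = -3344/3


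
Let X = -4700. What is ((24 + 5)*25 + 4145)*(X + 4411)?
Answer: -1407430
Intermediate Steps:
((24 + 5)*25 + 4145)*(X + 4411) = ((24 + 5)*25 + 4145)*(-4700 + 4411) = (29*25 + 4145)*(-289) = (725 + 4145)*(-289) = 4870*(-289) = -1407430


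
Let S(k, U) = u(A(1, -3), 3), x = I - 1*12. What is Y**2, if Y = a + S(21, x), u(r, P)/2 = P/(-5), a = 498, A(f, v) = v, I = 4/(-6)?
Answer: 6170256/25 ≈ 2.4681e+5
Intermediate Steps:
I = -2/3 (I = 4*(-1/6) = -2/3 ≈ -0.66667)
x = -38/3 (x = -2/3 - 1*12 = -2/3 - 12 = -38/3 ≈ -12.667)
u(r, P) = -2*P/5 (u(r, P) = 2*(P/(-5)) = 2*(P*(-1/5)) = 2*(-P/5) = -2*P/5)
S(k, U) = -6/5 (S(k, U) = -2/5*3 = -6/5)
Y = 2484/5 (Y = 498 - 6/5 = 2484/5 ≈ 496.80)
Y**2 = (2484/5)**2 = 6170256/25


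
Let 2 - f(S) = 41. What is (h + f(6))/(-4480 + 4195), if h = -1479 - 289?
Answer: 1807/285 ≈ 6.3403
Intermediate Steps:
f(S) = -39 (f(S) = 2 - 1*41 = 2 - 41 = -39)
h = -1768
(h + f(6))/(-4480 + 4195) = (-1768 - 39)/(-4480 + 4195) = -1807/(-285) = -1807*(-1/285) = 1807/285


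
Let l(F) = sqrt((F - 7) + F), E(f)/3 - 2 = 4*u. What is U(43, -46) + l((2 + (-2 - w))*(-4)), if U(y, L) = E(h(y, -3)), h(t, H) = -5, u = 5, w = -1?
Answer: 66 + I*sqrt(15) ≈ 66.0 + 3.873*I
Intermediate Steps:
E(f) = 66 (E(f) = 6 + 3*(4*5) = 6 + 3*20 = 6 + 60 = 66)
U(y, L) = 66
l(F) = sqrt(-7 + 2*F) (l(F) = sqrt((-7 + F) + F) = sqrt(-7 + 2*F))
U(43, -46) + l((2 + (-2 - w))*(-4)) = 66 + sqrt(-7 + 2*((2 + (-2 - 1*(-1)))*(-4))) = 66 + sqrt(-7 + 2*((2 + (-2 + 1))*(-4))) = 66 + sqrt(-7 + 2*((2 - 1)*(-4))) = 66 + sqrt(-7 + 2*(1*(-4))) = 66 + sqrt(-7 + 2*(-4)) = 66 + sqrt(-7 - 8) = 66 + sqrt(-15) = 66 + I*sqrt(15)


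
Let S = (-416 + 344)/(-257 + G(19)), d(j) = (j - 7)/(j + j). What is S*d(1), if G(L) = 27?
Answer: -108/115 ≈ -0.93913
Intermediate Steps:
d(j) = (-7 + j)/(2*j) (d(j) = (-7 + j)/((2*j)) = (-7 + j)*(1/(2*j)) = (-7 + j)/(2*j))
S = 36/115 (S = (-416 + 344)/(-257 + 27) = -72/(-230) = -72*(-1/230) = 36/115 ≈ 0.31304)
S*d(1) = 36*((½)*(-7 + 1)/1)/115 = 36*((½)*1*(-6))/115 = (36/115)*(-3) = -108/115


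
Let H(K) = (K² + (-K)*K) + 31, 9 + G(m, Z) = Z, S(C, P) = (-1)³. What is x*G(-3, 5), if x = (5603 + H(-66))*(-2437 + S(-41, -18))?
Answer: 54942768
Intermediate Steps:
S(C, P) = -1
G(m, Z) = -9 + Z
H(K) = 31 (H(K) = (K² - K²) + 31 = 0 + 31 = 31)
x = -13735692 (x = (5603 + 31)*(-2437 - 1) = 5634*(-2438) = -13735692)
x*G(-3, 5) = -13735692*(-9 + 5) = -13735692*(-4) = 54942768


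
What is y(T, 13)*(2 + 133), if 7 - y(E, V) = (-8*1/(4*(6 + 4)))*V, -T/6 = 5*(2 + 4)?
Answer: 1296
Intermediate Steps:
T = -180 (T = -30*(2 + 4) = -30*6 = -6*30 = -180)
y(E, V) = 7 + V/5 (y(E, V) = 7 - (-8*1/(4*(6 + 4)))*V = 7 - (-8/(4*10))*V = 7 - (-8/40)*V = 7 - (-8*1/40)*V = 7 - (-1)*V/5 = 7 + V/5)
y(T, 13)*(2 + 133) = (7 + (1/5)*13)*(2 + 133) = (7 + 13/5)*135 = (48/5)*135 = 1296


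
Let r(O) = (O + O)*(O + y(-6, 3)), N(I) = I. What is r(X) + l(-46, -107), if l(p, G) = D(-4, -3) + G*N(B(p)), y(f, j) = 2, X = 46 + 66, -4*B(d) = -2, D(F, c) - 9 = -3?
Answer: 50977/2 ≈ 25489.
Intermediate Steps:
D(F, c) = 6 (D(F, c) = 9 - 3 = 6)
B(d) = ½ (B(d) = -¼*(-2) = ½)
X = 112
r(O) = 2*O*(2 + O) (r(O) = (O + O)*(O + 2) = (2*O)*(2 + O) = 2*O*(2 + O))
l(p, G) = 6 + G/2 (l(p, G) = 6 + G*(½) = 6 + G/2)
r(X) + l(-46, -107) = 2*112*(2 + 112) + (6 + (½)*(-107)) = 2*112*114 + (6 - 107/2) = 25536 - 95/2 = 50977/2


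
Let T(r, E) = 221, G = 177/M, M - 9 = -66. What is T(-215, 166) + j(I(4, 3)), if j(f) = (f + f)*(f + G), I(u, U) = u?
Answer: 4335/19 ≈ 228.16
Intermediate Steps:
M = -57 (M = 9 - 66 = -57)
G = -59/19 (G = 177/(-57) = 177*(-1/57) = -59/19 ≈ -3.1053)
j(f) = 2*f*(-59/19 + f) (j(f) = (f + f)*(f - 59/19) = (2*f)*(-59/19 + f) = 2*f*(-59/19 + f))
T(-215, 166) + j(I(4, 3)) = 221 + (2/19)*4*(-59 + 19*4) = 221 + (2/19)*4*(-59 + 76) = 221 + (2/19)*4*17 = 221 + 136/19 = 4335/19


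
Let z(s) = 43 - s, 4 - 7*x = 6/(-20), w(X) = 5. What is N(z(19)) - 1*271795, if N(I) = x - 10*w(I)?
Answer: -19029107/70 ≈ -2.7184e+5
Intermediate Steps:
x = 43/70 (x = 4/7 - 6/(7*(-20)) = 4/7 - 6*(-1)/(7*20) = 4/7 - ⅐*(-3/10) = 4/7 + 3/70 = 43/70 ≈ 0.61429)
N(I) = -3457/70 (N(I) = 43/70 - 10*5 = 43/70 - 50 = -3457/70)
N(z(19)) - 1*271795 = -3457/70 - 1*271795 = -3457/70 - 271795 = -19029107/70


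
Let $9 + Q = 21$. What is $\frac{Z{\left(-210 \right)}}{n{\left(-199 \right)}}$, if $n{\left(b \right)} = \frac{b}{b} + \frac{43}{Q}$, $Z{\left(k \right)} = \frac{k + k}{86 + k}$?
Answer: $\frac{252}{341} \approx 0.739$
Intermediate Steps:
$Q = 12$ ($Q = -9 + 21 = 12$)
$Z{\left(k \right)} = \frac{2 k}{86 + k}$
$n{\left(b \right)} = \frac{55}{12}$ ($n{\left(b \right)} = \frac{b}{b} + \frac{43}{12} = 1 + 43 \cdot \frac{1}{12} = 1 + \frac{43}{12} = \frac{55}{12}$)
$\frac{Z{\left(-210 \right)}}{n{\left(-199 \right)}} = \frac{2 \left(-210\right) \frac{1}{86 - 210}}{\frac{55}{12}} = 2 \left(-210\right) \frac{1}{-124} \cdot \frac{12}{55} = 2 \left(-210\right) \left(- \frac{1}{124}\right) \frac{12}{55} = \frac{105}{31} \cdot \frac{12}{55} = \frac{252}{341}$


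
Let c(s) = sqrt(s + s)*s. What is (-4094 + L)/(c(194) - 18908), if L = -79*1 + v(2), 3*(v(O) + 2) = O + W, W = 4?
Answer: 6575257/28575808 + 134927*sqrt(97)/28575808 ≈ 0.27660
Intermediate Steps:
c(s) = sqrt(2)*s**(3/2) (c(s) = sqrt(2*s)*s = (sqrt(2)*sqrt(s))*s = sqrt(2)*s**(3/2))
v(O) = -2/3 + O/3 (v(O) = -2 + (O + 4)/3 = -2 + (4 + O)/3 = -2 + (4/3 + O/3) = -2/3 + O/3)
L = -79 (L = -79*1 + (-2/3 + (1/3)*2) = -79 + (-2/3 + 2/3) = -79 + 0 = -79)
(-4094 + L)/(c(194) - 18908) = (-4094 - 79)/(sqrt(2)*194**(3/2) - 18908) = -4173/(sqrt(2)*(194*sqrt(194)) - 18908) = -4173/(388*sqrt(97) - 18908) = -4173/(-18908 + 388*sqrt(97))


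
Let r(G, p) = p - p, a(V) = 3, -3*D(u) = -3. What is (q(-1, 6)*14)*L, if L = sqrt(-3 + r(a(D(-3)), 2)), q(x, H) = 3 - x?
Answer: 56*I*sqrt(3) ≈ 96.995*I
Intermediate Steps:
D(u) = 1 (D(u) = -1/3*(-3) = 1)
r(G, p) = 0
L = I*sqrt(3) (L = sqrt(-3 + 0) = sqrt(-3) = I*sqrt(3) ≈ 1.732*I)
(q(-1, 6)*14)*L = ((3 - 1*(-1))*14)*(I*sqrt(3)) = ((3 + 1)*14)*(I*sqrt(3)) = (4*14)*(I*sqrt(3)) = 56*(I*sqrt(3)) = 56*I*sqrt(3)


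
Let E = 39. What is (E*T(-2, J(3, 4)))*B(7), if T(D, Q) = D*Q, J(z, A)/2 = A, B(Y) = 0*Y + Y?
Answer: -4368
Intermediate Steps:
B(Y) = Y (B(Y) = 0 + Y = Y)
J(z, A) = 2*A
(E*T(-2, J(3, 4)))*B(7) = (39*(-4*4))*7 = (39*(-2*8))*7 = (39*(-16))*7 = -624*7 = -4368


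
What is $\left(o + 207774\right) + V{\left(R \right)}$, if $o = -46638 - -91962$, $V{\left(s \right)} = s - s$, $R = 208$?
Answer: $253098$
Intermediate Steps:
$V{\left(s \right)} = 0$
$o = 45324$ ($o = -46638 + 91962 = 45324$)
$\left(o + 207774\right) + V{\left(R \right)} = \left(45324 + 207774\right) + 0 = 253098 + 0 = 253098$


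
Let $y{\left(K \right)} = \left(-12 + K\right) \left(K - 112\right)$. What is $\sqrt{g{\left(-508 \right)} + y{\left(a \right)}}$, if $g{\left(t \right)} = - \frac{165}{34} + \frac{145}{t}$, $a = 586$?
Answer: $\frac{\sqrt{5072794951799}}{4318} \approx 521.6$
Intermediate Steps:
$y{\left(K \right)} = \left(-112 + K\right) \left(-12 + K\right)$ ($y{\left(K \right)} = \left(-12 + K\right) \left(-112 + K\right) = \left(-112 + K\right) \left(-12 + K\right)$)
$g{\left(t \right)} = - \frac{165}{34} + \frac{145}{t}$ ($g{\left(t \right)} = \left(-165\right) \frac{1}{34} + \frac{145}{t} = - \frac{165}{34} + \frac{145}{t}$)
$\sqrt{g{\left(-508 \right)} + y{\left(a \right)}} = \sqrt{\left(- \frac{165}{34} + \frac{145}{-508}\right) + \left(1344 + 586^{2} - 72664\right)} = \sqrt{\left(- \frac{165}{34} + 145 \left(- \frac{1}{508}\right)\right) + \left(1344 + 343396 - 72664\right)} = \sqrt{\left(- \frac{165}{34} - \frac{145}{508}\right) + 272076} = \sqrt{- \frac{44375}{8636} + 272076} = \sqrt{\frac{2349603961}{8636}} = \frac{\sqrt{5072794951799}}{4318}$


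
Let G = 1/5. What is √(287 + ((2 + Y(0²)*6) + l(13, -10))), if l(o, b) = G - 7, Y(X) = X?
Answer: √7055/5 ≈ 16.799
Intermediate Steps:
G = ⅕ ≈ 0.20000
l(o, b) = -34/5 (l(o, b) = ⅕ - 7 = -34/5)
√(287 + ((2 + Y(0²)*6) + l(13, -10))) = √(287 + ((2 + 0²*6) - 34/5)) = √(287 + ((2 + 0*6) - 34/5)) = √(287 + ((2 + 0) - 34/5)) = √(287 + (2 - 34/5)) = √(287 - 24/5) = √(1411/5) = √7055/5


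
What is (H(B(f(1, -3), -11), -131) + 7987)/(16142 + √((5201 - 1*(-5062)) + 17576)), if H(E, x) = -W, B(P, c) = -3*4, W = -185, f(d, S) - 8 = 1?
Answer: 18844632/37219475 - 8172*√27839/260536325 ≈ 0.50108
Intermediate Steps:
f(d, S) = 9 (f(d, S) = 8 + 1 = 9)
B(P, c) = -12
H(E, x) = 185 (H(E, x) = -1*(-185) = 185)
(H(B(f(1, -3), -11), -131) + 7987)/(16142 + √((5201 - 1*(-5062)) + 17576)) = (185 + 7987)/(16142 + √((5201 - 1*(-5062)) + 17576)) = 8172/(16142 + √((5201 + 5062) + 17576)) = 8172/(16142 + √(10263 + 17576)) = 8172/(16142 + √27839)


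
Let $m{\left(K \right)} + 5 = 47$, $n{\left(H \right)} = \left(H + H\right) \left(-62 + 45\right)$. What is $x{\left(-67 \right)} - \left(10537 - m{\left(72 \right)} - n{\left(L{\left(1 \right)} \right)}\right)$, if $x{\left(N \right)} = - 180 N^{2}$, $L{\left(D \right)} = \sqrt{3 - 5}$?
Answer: $-818515 - 34 i \sqrt{2} \approx -8.1852 \cdot 10^{5} - 48.083 i$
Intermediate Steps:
$L{\left(D \right)} = i \sqrt{2}$ ($L{\left(D \right)} = \sqrt{-2} = i \sqrt{2}$)
$n{\left(H \right)} = - 34 H$ ($n{\left(H \right)} = 2 H \left(-17\right) = - 34 H$)
$m{\left(K \right)} = 42$ ($m{\left(K \right)} = -5 + 47 = 42$)
$x{\left(-67 \right)} - \left(10537 - m{\left(72 \right)} - n{\left(L{\left(1 \right)} \right)}\right) = - 180 \left(-67\right)^{2} - \left(10495 + 34 i \sqrt{2}\right) = \left(-180\right) 4489 - \left(10495 + 34 i \sqrt{2}\right) = -808020 - \left(10495 + 34 i \sqrt{2}\right) = -818515 - 34 i \sqrt{2}$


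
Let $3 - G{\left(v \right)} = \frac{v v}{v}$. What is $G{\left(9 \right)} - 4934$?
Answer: $-4940$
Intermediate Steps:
$G{\left(v \right)} = 3 - v$ ($G{\left(v \right)} = 3 - \frac{v v}{v} = 3 - \frac{v^{2}}{v} = 3 - v$)
$G{\left(9 \right)} - 4934 = \left(3 - 9\right) - 4934 = -6 - 4934 = -4940$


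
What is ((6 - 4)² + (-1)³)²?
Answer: 9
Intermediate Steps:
((6 - 4)² + (-1)³)² = (2² - 1)² = (4 - 1)² = 3² = 9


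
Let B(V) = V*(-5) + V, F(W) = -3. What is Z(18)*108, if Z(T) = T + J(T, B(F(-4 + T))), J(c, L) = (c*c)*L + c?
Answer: 423792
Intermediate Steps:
B(V) = -4*V (B(V) = -5*V + V = -4*V)
J(c, L) = c + L*c² (J(c, L) = c²*L + c = L*c² + c = c + L*c²)
Z(T) = T + T*(1 + 12*T) (Z(T) = T + T*(1 + (-4*(-3))*T) = T + T*(1 + 12*T))
Z(18)*108 = (2*18*(1 + 6*18))*108 = (2*18*(1 + 108))*108 = (2*18*109)*108 = 3924*108 = 423792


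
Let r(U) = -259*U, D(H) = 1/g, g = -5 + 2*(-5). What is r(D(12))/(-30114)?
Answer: -37/64530 ≈ -0.00057338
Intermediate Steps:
g = -15 (g = -5 - 10 = -15)
D(H) = -1/15 (D(H) = 1/(-15) = -1/15)
r(D(12))/(-30114) = -259*(-1/15)/(-30114) = (259/15)*(-1/30114) = -37/64530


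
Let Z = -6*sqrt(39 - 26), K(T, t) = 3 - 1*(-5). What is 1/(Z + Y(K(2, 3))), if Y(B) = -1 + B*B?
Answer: 7/389 + 2*sqrt(13)/1167 ≈ 0.024174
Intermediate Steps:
K(T, t) = 8 (K(T, t) = 3 + 5 = 8)
Y(B) = -1 + B**2
Z = -6*sqrt(13) ≈ -21.633
1/(Z + Y(K(2, 3))) = 1/(-6*sqrt(13) + (-1 + 8**2)) = 1/(-6*sqrt(13) + (-1 + 64)) = 1/(-6*sqrt(13) + 63) = 1/(63 - 6*sqrt(13))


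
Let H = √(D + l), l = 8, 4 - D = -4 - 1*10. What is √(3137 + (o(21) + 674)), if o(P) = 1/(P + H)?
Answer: √(80032 + 3811*√26)/√(21 + √26) ≈ 61.734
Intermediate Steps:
D = 18 (D = 4 - (-4 - 1*10) = 4 - (-4 - 10) = 4 - 1*(-14) = 4 + 14 = 18)
H = √26 (H = √(18 + 8) = √26 ≈ 5.0990)
o(P) = 1/(P + √26)
√(3137 + (o(21) + 674)) = √(3137 + (1/(21 + √26) + 674)) = √(3137 + (674 + 1/(21 + √26))) = √(3811 + 1/(21 + √26))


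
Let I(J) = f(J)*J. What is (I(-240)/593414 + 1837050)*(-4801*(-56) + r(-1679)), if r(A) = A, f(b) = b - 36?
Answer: 145628999150552190/296707 ≈ 4.9082e+11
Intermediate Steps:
f(b) = -36 + b
I(J) = J*(-36 + J) (I(J) = (-36 + J)*J = J*(-36 + J))
(I(-240)/593414 + 1837050)*(-4801*(-56) + r(-1679)) = (-240*(-36 - 240)/593414 + 1837050)*(-4801*(-56) - 1679) = (-240*(-276)*(1/593414) + 1837050)*(268856 - 1679) = (66240*(1/593414) + 1837050)*267177 = (33120/296707 + 1837050)*267177 = (545065627470/296707)*267177 = 145628999150552190/296707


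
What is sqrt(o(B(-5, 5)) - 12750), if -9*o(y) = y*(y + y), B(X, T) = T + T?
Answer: 55*I*sqrt(38)/3 ≈ 113.01*I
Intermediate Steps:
B(X, T) = 2*T
o(y) = -2*y**2/9 (o(y) = -y*(y + y)/9 = -y*2*y/9 = -2*y**2/9)
sqrt(o(B(-5, 5)) - 12750) = sqrt(-2*(2*5)**2/9 - 12750) = sqrt(-2/9*10**2 - 12750) = sqrt(-2/9*100 - 12750) = sqrt(-200/9 - 12750) = sqrt(-114950/9) = 55*I*sqrt(38)/3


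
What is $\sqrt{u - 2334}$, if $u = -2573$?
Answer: $i \sqrt{4907} \approx 70.05 i$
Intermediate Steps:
$\sqrt{u - 2334} = \sqrt{-2573 - 2334} = \sqrt{-4907} = i \sqrt{4907}$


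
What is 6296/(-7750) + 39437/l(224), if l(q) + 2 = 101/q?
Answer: -34232408356/1344625 ≈ -25459.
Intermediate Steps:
l(q) = -2 + 101/q
6296/(-7750) + 39437/l(224) = 6296/(-7750) + 39437/(-2 + 101/224) = 6296*(-1/7750) + 39437/(-2 + 101*(1/224)) = -3148/3875 + 39437/(-2 + 101/224) = -3148/3875 + 39437/(-347/224) = -3148/3875 + 39437*(-224/347) = -3148/3875 - 8833888/347 = -34232408356/1344625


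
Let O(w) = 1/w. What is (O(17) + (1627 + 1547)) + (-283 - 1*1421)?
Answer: 24991/17 ≈ 1470.1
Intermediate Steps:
(O(17) + (1627 + 1547)) + (-283 - 1*1421) = (1/17 + (1627 + 1547)) + (-283 - 1*1421) = (1/17 + 3174) + (-283 - 1421) = 53959/17 - 1704 = 24991/17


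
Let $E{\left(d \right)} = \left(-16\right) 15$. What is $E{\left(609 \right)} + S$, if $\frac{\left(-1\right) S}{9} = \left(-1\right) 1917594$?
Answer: $17258106$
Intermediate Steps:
$S = 17258346$ ($S = - 9 \left(\left(-1\right) 1917594\right) = \left(-9\right) \left(-1917594\right) = 17258346$)
$E{\left(d \right)} = -240$
$E{\left(609 \right)} + S = -240 + 17258346 = 17258106$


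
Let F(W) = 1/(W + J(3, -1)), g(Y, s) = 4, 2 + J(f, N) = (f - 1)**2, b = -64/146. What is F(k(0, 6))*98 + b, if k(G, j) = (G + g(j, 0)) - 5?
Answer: 7122/73 ≈ 97.562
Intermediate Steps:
b = -32/73 (b = -64*1/146 = -32/73 ≈ -0.43836)
J(f, N) = -2 + (-1 + f)**2 (J(f, N) = -2 + (f - 1)**2 = -2 + (-1 + f)**2)
k(G, j) = -1 + G (k(G, j) = (G + 4) - 5 = (4 + G) - 5 = -1 + G)
F(W) = 1/(2 + W) (F(W) = 1/(W + (-2 + (-1 + 3)**2)) = 1/(W + (-2 + 2**2)) = 1/(W + (-2 + 4)) = 1/(W + 2) = 1/(2 + W))
F(k(0, 6))*98 + b = 98/(2 + (-1 + 0)) - 32/73 = 98/(2 - 1) - 32/73 = 98/1 - 32/73 = 1*98 - 32/73 = 98 - 32/73 = 7122/73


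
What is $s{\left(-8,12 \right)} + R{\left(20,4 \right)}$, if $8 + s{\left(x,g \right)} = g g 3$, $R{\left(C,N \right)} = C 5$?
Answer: $524$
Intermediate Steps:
$R{\left(C,N \right)} = 5 C$
$s{\left(x,g \right)} = -8 + 3 g^{2}$ ($s{\left(x,g \right)} = -8 + g g 3 = -8 + g^{2} \cdot 3 = -8 + 3 g^{2}$)
$s{\left(-8,12 \right)} + R{\left(20,4 \right)} = \left(-8 + 3 \cdot 12^{2}\right) + 5 \cdot 20 = \left(-8 + 3 \cdot 144\right) + 100 = \left(-8 + 432\right) + 100 = 424 + 100 = 524$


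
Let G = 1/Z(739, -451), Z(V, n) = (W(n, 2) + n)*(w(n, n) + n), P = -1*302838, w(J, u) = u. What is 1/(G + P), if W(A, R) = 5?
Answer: -402292/121829304695 ≈ -3.3021e-6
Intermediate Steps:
P = -302838
Z(V, n) = 2*n*(5 + n) (Z(V, n) = (5 + n)*(n + n) = (5 + n)*(2*n) = 2*n*(5 + n))
G = 1/402292 (G = 1/(2*(-451)*(5 - 451)) = 1/(2*(-451)*(-446)) = 1/402292 ≈ 2.4858e-6)
1/(G + P) = 1/(1/402292 - 302838) = 1/(-121829304695/402292) = -402292/121829304695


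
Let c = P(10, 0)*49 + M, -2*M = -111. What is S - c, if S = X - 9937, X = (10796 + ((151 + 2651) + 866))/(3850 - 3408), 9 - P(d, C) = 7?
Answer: -4445537/442 ≈ -10058.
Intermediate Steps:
M = 111/2 (M = -1/2*(-111) = 111/2 ≈ 55.500)
P(d, C) = 2 (P(d, C) = 9 - 1*7 = 9 - 7 = 2)
X = 7232/221 (X = (10796 + (2802 + 866))/442 = (10796 + 3668)*(1/442) = 14464*(1/442) = 7232/221 ≈ 32.724)
c = 307/2 (c = 2*49 + 111/2 = 98 + 111/2 = 307/2 ≈ 153.50)
S = -2188845/221 (S = 7232/221 - 9937 = -2188845/221 ≈ -9904.3)
S - c = -2188845/221 - 1*307/2 = -2188845/221 - 307/2 = -4445537/442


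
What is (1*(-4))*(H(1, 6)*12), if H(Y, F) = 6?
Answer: -288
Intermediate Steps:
(1*(-4))*(H(1, 6)*12) = (1*(-4))*(6*12) = -4*72 = -288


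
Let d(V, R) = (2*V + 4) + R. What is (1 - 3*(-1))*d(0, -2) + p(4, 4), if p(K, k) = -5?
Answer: 3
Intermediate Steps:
d(V, R) = 4 + R + 2*V (d(V, R) = (4 + 2*V) + R = 4 + R + 2*V)
(1 - 3*(-1))*d(0, -2) + p(4, 4) = (1 - 3*(-1))*(4 - 2 + 2*0) - 5 = (1 + 3)*(4 - 2 + 0) - 5 = 4*2 - 5 = 8 - 5 = 3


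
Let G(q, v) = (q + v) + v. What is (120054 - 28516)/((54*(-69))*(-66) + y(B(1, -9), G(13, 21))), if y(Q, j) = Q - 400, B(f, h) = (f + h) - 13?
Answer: 2474/6635 ≈ 0.37287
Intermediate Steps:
B(f, h) = -13 + f + h
G(q, v) = q + 2*v
y(Q, j) = -400 + Q
(120054 - 28516)/((54*(-69))*(-66) + y(B(1, -9), G(13, 21))) = (120054 - 28516)/((54*(-69))*(-66) + (-400 + (-13 + 1 - 9))) = 91538/(-3726*(-66) + (-400 - 21)) = 91538/(245916 - 421) = 91538/245495 = 91538*(1/245495) = 2474/6635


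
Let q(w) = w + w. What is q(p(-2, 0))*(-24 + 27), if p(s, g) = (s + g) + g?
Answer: -12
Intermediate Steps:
p(s, g) = s + 2*g (p(s, g) = (g + s) + g = s + 2*g)
q(w) = 2*w
q(p(-2, 0))*(-24 + 27) = (2*(-2 + 2*0))*(-24 + 27) = (2*(-2 + 0))*3 = (2*(-2))*3 = -4*3 = -12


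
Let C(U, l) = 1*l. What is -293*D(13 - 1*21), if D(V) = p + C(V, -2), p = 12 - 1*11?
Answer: 293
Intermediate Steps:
C(U, l) = l
p = 1 (p = 12 - 11 = 1)
D(V) = -1 (D(V) = 1 - 2 = -1)
-293*D(13 - 1*21) = -293*(-1) = 293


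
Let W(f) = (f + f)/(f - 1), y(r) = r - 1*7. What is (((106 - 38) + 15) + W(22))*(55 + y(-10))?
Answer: 67906/21 ≈ 3233.6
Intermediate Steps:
y(r) = -7 + r (y(r) = r - 7 = -7 + r)
W(f) = 2*f/(-1 + f) (W(f) = (2*f)/(-1 + f) = 2*f/(-1 + f))
(((106 - 38) + 15) + W(22))*(55 + y(-10)) = (((106 - 38) + 15) + 2*22/(-1 + 22))*(55 + (-7 - 10)) = ((68 + 15) + 2*22/21)*(55 - 17) = (83 + 2*22*(1/21))*38 = (83 + 44/21)*38 = (1787/21)*38 = 67906/21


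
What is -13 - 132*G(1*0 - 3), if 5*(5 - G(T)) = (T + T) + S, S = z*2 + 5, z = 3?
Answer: -541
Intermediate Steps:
S = 11 (S = 3*2 + 5 = 6 + 5 = 11)
G(T) = 14/5 - 2*T/5 (G(T) = 5 - ((T + T) + 11)/5 = 5 - (2*T + 11)/5 = 5 - (11 + 2*T)/5 = 5 + (-11/5 - 2*T/5) = 14/5 - 2*T/5)
-13 - 132*G(1*0 - 3) = -13 - 132*(14/5 - 2*(1*0 - 3)/5) = -13 - 132*(14/5 - 2*(0 - 3)/5) = -13 - 132*(14/5 - ⅖*(-3)) = -13 - 132*(14/5 + 6/5) = -13 - 132*4 = -13 - 528 = -541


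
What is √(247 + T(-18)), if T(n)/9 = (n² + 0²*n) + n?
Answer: √3001 ≈ 54.781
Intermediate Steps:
T(n) = 9*n + 9*n² (T(n) = 9*((n² + 0²*n) + n) = 9*((n² + 0*n) + n) = 9*((n² + 0) + n) = 9*(n² + n) = 9*(n + n²) = 9*n + 9*n²)
√(247 + T(-18)) = √(247 + 9*(-18)*(1 - 18)) = √(247 + 9*(-18)*(-17)) = √(247 + 2754) = √3001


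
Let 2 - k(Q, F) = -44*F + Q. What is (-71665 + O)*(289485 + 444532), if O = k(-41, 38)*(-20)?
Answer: -77780111405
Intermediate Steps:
k(Q, F) = 2 - Q + 44*F (k(Q, F) = 2 - (-44*F + Q) = 2 - (Q - 44*F) = 2 + (-Q + 44*F) = 2 - Q + 44*F)
O = -34300 (O = (2 - 1*(-41) + 44*38)*(-20) = (2 + 41 + 1672)*(-20) = 1715*(-20) = -34300)
(-71665 + O)*(289485 + 444532) = (-71665 - 34300)*(289485 + 444532) = -105965*734017 = -77780111405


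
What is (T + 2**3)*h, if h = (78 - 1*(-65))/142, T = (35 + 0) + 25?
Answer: 4862/71 ≈ 68.479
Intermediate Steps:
T = 60 (T = 35 + 25 = 60)
h = 143/142 (h = (78 + 65)*(1/142) = 143*(1/142) = 143/142 ≈ 1.0070)
(T + 2**3)*h = (60 + 2**3)*(143/142) = (60 + 8)*(143/142) = 68*(143/142) = 4862/71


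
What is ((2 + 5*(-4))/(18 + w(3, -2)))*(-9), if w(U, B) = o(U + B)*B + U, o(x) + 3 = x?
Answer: 162/25 ≈ 6.4800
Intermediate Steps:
o(x) = -3 + x
w(U, B) = U + B*(-3 + B + U) (w(U, B) = (-3 + (U + B))*B + U = (-3 + (B + U))*B + U = (-3 + B + U)*B + U = B*(-3 + B + U) + U = U + B*(-3 + B + U))
((2 + 5*(-4))/(18 + w(3, -2)))*(-9) = ((2 + 5*(-4))/(18 + (3 - 2*(-3 - 2 + 3))))*(-9) = ((2 - 20)/(18 + (3 - 2*(-2))))*(-9) = (-18/(18 + (3 + 4)))*(-9) = (-18/(18 + 7))*(-9) = (-18/25)*(-9) = ((1/25)*(-18))*(-9) = -18/25*(-9) = 162/25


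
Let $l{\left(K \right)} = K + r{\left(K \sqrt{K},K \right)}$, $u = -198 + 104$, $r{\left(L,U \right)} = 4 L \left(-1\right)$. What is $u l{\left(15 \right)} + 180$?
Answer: $-1230 + 5640 \sqrt{15} \approx 20614.0$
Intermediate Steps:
$r{\left(L,U \right)} = - 4 L$
$u = -94$
$l{\left(K \right)} = K - 4 K^{\frac{3}{2}}$ ($l{\left(K \right)} = K - 4 K \sqrt{K} = K - 4 K^{\frac{3}{2}}$)
$u l{\left(15 \right)} + 180 = - 94 \left(15 - 4 \cdot 15^{\frac{3}{2}}\right) + 180 = - 94 \left(15 - 4 \cdot 15 \sqrt{15}\right) + 180 = - 94 \left(15 - 60 \sqrt{15}\right) + 180 = \left(-1410 + 5640 \sqrt{15}\right) + 180 = -1230 + 5640 \sqrt{15}$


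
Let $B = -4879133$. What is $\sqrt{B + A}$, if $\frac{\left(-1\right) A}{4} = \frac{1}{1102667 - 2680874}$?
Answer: $\frac{i \sqrt{12152638724787493089}}{1578207} \approx 2208.9 i$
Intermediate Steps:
$A = \frac{4}{1578207}$ ($A = - \frac{4}{1102667 - 2680874} = - \frac{4}{-1578207} = \left(-4\right) \left(- \frac{1}{1578207}\right) = \frac{4}{1578207} \approx 2.5345 \cdot 10^{-6}$)
$\sqrt{B + A} = \sqrt{-4879133 + \frac{4}{1578207}} = \sqrt{- \frac{7700281854527}{1578207}} = \frac{i \sqrt{12152638724787493089}}{1578207}$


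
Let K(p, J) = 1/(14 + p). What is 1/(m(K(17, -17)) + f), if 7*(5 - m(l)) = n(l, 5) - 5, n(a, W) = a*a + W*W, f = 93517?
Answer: 6727/629103273 ≈ 1.0693e-5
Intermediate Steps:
n(a, W) = W² + a² (n(a, W) = a² + W² = W² + a²)
m(l) = 15/7 - l²/7 (m(l) = 5 - ((5² + l²) - 5)/7 = 5 - ((25 + l²) - 5)/7 = 5 - (20 + l²)/7 = 5 + (-20/7 - l²/7) = 15/7 - l²/7)
1/(m(K(17, -17)) + f) = 1/((15/7 - 1/(7*(14 + 17)²)) + 93517) = 1/((15/7 - (1/31)²/7) + 93517) = 1/((15/7 - ⅐*1/961) + 93517) = 1/((15/7 - 1/6727) + 93517) = 1/(14414/6727 + 93517) = 1/(629103273/6727) = 6727/629103273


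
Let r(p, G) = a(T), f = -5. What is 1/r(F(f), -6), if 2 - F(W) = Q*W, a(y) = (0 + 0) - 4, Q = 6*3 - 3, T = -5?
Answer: -1/4 ≈ -0.25000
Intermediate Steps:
Q = 15 (Q = 18 - 3 = 15)
a(y) = -4 (a(y) = 0 - 4 = -4)
F(W) = 2 - 15*W
r(p, G) = -4
1/r(F(f), -6) = 1/(-4) = -1/4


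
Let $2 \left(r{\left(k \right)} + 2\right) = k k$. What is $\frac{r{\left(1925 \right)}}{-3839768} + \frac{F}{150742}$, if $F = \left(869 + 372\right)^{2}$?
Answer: $\frac{5634257380817}{578814307856} \approx 9.7341$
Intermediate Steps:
$r{\left(k \right)} = -2 + \frac{k^{2}}{2}$ ($r{\left(k \right)} = -2 + \frac{k k}{2} = -2 + \frac{k^{2}}{2}$)
$F = 1540081$ ($F = 1241^{2} = 1540081$)
$\frac{r{\left(1925 \right)}}{-3839768} + \frac{F}{150742} = \frac{-2 + \frac{1925^{2}}{2}}{-3839768} + \frac{1540081}{150742} = \left(-2 + \frac{1}{2} \cdot 3705625\right) \left(- \frac{1}{3839768}\right) + 1540081 \cdot \frac{1}{150742} = \left(-2 + \frac{3705625}{2}\right) \left(- \frac{1}{3839768}\right) + \frac{1540081}{150742} = \frac{3705621}{2} \left(- \frac{1}{3839768}\right) + \frac{1540081}{150742} = - \frac{3705621}{7679536} + \frac{1540081}{150742} = \frac{5634257380817}{578814307856}$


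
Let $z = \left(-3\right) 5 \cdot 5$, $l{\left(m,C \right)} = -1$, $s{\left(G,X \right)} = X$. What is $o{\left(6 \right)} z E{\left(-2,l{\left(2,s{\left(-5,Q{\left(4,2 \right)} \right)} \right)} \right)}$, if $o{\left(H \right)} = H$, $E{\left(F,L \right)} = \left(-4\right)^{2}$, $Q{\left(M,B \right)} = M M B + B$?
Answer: $-7200$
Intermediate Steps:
$Q{\left(M,B \right)} = B + B M^{2}$ ($Q{\left(M,B \right)} = M^{2} B + B = B M^{2} + B = B + B M^{2}$)
$E{\left(F,L \right)} = 16$
$z = -75$ ($z = \left(-15\right) 5 = -75$)
$o{\left(6 \right)} z E{\left(-2,l{\left(2,s{\left(-5,Q{\left(4,2 \right)} \right)} \right)} \right)} = 6 \left(-75\right) 16 = \left(-450\right) 16 = -7200$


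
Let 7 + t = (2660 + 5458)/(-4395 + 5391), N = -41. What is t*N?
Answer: -7831/166 ≈ -47.175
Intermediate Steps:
t = 191/166 (t = -7 + (2660 + 5458)/(-4395 + 5391) = -7 + 8118/996 = -7 + 8118*(1/996) = -7 + 1353/166 = 191/166 ≈ 1.1506)
t*N = (191/166)*(-41) = -7831/166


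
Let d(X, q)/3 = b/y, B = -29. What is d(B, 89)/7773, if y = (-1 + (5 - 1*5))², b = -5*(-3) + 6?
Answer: 21/2591 ≈ 0.0081050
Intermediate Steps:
b = 21 (b = 15 + 6 = 21)
y = 1 (y = (-1 + (5 - 5))² = (-1 + 0)² = (-1)² = 1)
d(X, q) = 63 (d(X, q) = 3*(21/1) = 3*(21*1) = 3*21 = 63)
d(B, 89)/7773 = 63/7773 = 63*(1/7773) = 21/2591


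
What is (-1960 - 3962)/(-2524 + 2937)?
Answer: -846/59 ≈ -14.339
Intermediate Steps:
(-1960 - 3962)/(-2524 + 2937) = -5922/413 = -5922*1/413 = -846/59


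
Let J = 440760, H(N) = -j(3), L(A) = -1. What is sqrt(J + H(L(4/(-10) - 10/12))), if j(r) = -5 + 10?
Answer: 7*sqrt(8995) ≈ 663.89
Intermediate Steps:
j(r) = 5
H(N) = -5 (H(N) = -1*5 = -5)
sqrt(J + H(L(4/(-10) - 10/12))) = sqrt(440760 - 5) = sqrt(440755) = 7*sqrt(8995)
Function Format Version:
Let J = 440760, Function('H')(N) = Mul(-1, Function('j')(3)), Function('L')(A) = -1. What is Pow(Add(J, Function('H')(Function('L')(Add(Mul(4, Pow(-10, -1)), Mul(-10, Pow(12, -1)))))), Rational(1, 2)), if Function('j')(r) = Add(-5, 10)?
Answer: Mul(7, Pow(8995, Rational(1, 2))) ≈ 663.89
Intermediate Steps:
Function('j')(r) = 5
Function('H')(N) = -5 (Function('H')(N) = Mul(-1, 5) = -5)
Pow(Add(J, Function('H')(Function('L')(Add(Mul(4, Pow(-10, -1)), Mul(-10, Pow(12, -1)))))), Rational(1, 2)) = Pow(Add(440760, -5), Rational(1, 2)) = Pow(440755, Rational(1, 2)) = Mul(7, Pow(8995, Rational(1, 2)))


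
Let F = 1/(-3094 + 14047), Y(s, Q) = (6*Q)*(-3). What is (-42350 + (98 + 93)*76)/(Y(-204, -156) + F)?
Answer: -304865802/30756025 ≈ -9.9124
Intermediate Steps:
Y(s, Q) = -18*Q
F = 1/10953 ≈ 9.1299e-5
(-42350 + (98 + 93)*76)/(Y(-204, -156) + F) = (-42350 + (98 + 93)*76)/(-18*(-156) + 1/10953) = (-42350 + 191*76)/(2808 + 1/10953) = (-42350 + 14516)/(30756025/10953) = -27834*10953/30756025 = -304865802/30756025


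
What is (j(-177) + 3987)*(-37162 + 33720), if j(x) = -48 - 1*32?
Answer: -13447894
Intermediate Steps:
j(x) = -80 (j(x) = -48 - 32 = -80)
(j(-177) + 3987)*(-37162 + 33720) = (-80 + 3987)*(-37162 + 33720) = 3907*(-3442) = -13447894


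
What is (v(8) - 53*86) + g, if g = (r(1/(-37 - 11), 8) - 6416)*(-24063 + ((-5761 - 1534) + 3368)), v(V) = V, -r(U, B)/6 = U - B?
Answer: 712929085/4 ≈ 1.7823e+8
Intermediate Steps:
r(U, B) = -6*U + 6*B (r(U, B) = -6*(U - B) = -6*U + 6*B)
g = 712947285/4 (g = ((-6/(-37 - 11) + 6*8) - 6416)*(-24063 + ((-5761 - 1534) + 3368)) = ((-6/(-48) + 48) - 6416)*(-24063 + (-7295 + 3368)) = ((-6*(-1/48) + 48) - 6416)*(-24063 - 3927) = ((⅛ + 48) - 6416)*(-27990) = (385/8 - 6416)*(-27990) = -50943/8*(-27990) = 712947285/4 ≈ 1.7824e+8)
(v(8) - 53*86) + g = (8 - 53*86) + 712947285/4 = (8 - 4558) + 712947285/4 = -4550 + 712947285/4 = 712929085/4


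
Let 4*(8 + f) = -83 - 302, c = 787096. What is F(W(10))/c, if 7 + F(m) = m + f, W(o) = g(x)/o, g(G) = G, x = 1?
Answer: -2223/15741920 ≈ -0.00014122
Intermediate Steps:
f = -417/4 (f = -8 + (-83 - 302)/4 = -8 + (¼)*(-385) = -8 - 385/4 = -417/4 ≈ -104.25)
W(o) = 1/o
F(m) = -445/4 + m (F(m) = -7 + (m - 417/4) = -7 + (-417/4 + m) = -445/4 + m)
F(W(10))/c = (-445/4 + 1/10)/787096 = (-445/4 + ⅒)*(1/787096) = -2223/20*1/787096 = -2223/15741920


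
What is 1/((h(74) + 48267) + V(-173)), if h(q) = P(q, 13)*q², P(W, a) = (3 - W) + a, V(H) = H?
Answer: -1/269514 ≈ -3.7104e-6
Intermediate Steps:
P(W, a) = 3 + a - W
h(q) = q²*(16 - q) (h(q) = (3 + 13 - q)*q² = (16 - q)*q² = q²*(16 - q))
1/((h(74) + 48267) + V(-173)) = 1/((74²*(16 - 1*74) + 48267) - 173) = 1/((5476*(16 - 74) + 48267) - 173) = 1/((5476*(-58) + 48267) - 173) = 1/((-317608 + 48267) - 173) = 1/(-269341 - 173) = 1/(-269514) = -1/269514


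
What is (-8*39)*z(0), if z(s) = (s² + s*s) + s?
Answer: 0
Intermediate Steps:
z(s) = s + 2*s² (z(s) = (s² + s²) + s = 2*s² + s = s + 2*s²)
(-8*39)*z(0) = (-8*39)*(0*(1 + 2*0)) = -0*(1 + 0) = -0 = -312*0 = 0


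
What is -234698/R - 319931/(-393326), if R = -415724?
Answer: 28164477574/20439382253 ≈ 1.3780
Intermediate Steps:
-234698/R - 319931/(-393326) = -234698/(-415724) - 319931/(-393326) = -234698*(-1/415724) - 319931*(-1/393326) = 117349/207862 + 319931/393326 = 28164477574/20439382253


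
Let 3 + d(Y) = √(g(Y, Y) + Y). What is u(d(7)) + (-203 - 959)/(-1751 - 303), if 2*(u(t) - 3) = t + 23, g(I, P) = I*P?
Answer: 13932/1027 + √14 ≈ 17.307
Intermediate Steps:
d(Y) = -3 + √(Y + Y²) (d(Y) = -3 + √(Y*Y + Y) = -3 + √(Y² + Y) = -3 + √(Y + Y²))
u(t) = 29/2 + t/2 (u(t) = 3 + (t + 23)/2 = 3 + (23 + t)/2 = 3 + (23/2 + t/2) = 29/2 + t/2)
u(d(7)) + (-203 - 959)/(-1751 - 303) = (29/2 + (-3 + √(7*(1 + 7)))/2) + (-203 - 959)/(-1751 - 303) = (29/2 + (-3 + √(7*8))/2) - 1162/(-2054) = (29/2 + (-3 + √56)/2) - 1162*(-1/2054) = (29/2 + (-3 + 2*√14)/2) + 581/1027 = (29/2 + (-3/2 + √14)) + 581/1027 = (13 + √14) + 581/1027 = 13932/1027 + √14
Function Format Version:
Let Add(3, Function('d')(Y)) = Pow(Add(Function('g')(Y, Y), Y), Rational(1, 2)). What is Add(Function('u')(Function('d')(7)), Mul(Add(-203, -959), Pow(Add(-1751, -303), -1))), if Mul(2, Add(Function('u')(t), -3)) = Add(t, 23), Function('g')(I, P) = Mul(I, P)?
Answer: Add(Rational(13932, 1027), Pow(14, Rational(1, 2))) ≈ 17.307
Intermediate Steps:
Function('d')(Y) = Add(-3, Pow(Add(Y, Pow(Y, 2)), Rational(1, 2))) (Function('d')(Y) = Add(-3, Pow(Add(Mul(Y, Y), Y), Rational(1, 2))) = Add(-3, Pow(Add(Pow(Y, 2), Y), Rational(1, 2))) = Add(-3, Pow(Add(Y, Pow(Y, 2)), Rational(1, 2))))
Function('u')(t) = Add(Rational(29, 2), Mul(Rational(1, 2), t)) (Function('u')(t) = Add(3, Mul(Rational(1, 2), Add(t, 23))) = Add(3, Mul(Rational(1, 2), Add(23, t))) = Add(3, Add(Rational(23, 2), Mul(Rational(1, 2), t))) = Add(Rational(29, 2), Mul(Rational(1, 2), t)))
Add(Function('u')(Function('d')(7)), Mul(Add(-203, -959), Pow(Add(-1751, -303), -1))) = Add(Add(Rational(29, 2), Mul(Rational(1, 2), Add(-3, Pow(Mul(7, Add(1, 7)), Rational(1, 2))))), Mul(Add(-203, -959), Pow(Add(-1751, -303), -1))) = Add(Add(Rational(29, 2), Mul(Rational(1, 2), Add(-3, Pow(Mul(7, 8), Rational(1, 2))))), Mul(-1162, Pow(-2054, -1))) = Add(Add(Rational(29, 2), Mul(Rational(1, 2), Add(-3, Pow(56, Rational(1, 2))))), Mul(-1162, Rational(-1, 2054))) = Add(Add(Rational(29, 2), Mul(Rational(1, 2), Add(-3, Mul(2, Pow(14, Rational(1, 2)))))), Rational(581, 1027)) = Add(Add(Rational(29, 2), Add(Rational(-3, 2), Pow(14, Rational(1, 2)))), Rational(581, 1027)) = Add(Add(13, Pow(14, Rational(1, 2))), Rational(581, 1027)) = Add(Rational(13932, 1027), Pow(14, Rational(1, 2)))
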